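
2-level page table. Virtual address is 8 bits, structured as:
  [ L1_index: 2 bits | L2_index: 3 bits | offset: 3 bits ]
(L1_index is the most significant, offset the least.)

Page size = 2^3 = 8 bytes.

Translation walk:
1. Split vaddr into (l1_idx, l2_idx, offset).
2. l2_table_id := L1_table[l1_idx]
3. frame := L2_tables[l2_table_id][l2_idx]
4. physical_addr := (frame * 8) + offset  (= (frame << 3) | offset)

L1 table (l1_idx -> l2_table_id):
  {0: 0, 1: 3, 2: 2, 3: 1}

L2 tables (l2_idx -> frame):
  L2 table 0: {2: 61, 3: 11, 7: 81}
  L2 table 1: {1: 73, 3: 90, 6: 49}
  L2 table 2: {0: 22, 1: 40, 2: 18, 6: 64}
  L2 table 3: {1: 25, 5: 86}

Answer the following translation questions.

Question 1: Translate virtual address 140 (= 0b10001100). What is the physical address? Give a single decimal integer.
vaddr = 140 = 0b10001100
Split: l1_idx=2, l2_idx=1, offset=4
L1[2] = 2
L2[2][1] = 40
paddr = 40 * 8 + 4 = 324

Answer: 324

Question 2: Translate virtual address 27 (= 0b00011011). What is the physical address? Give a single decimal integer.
vaddr = 27 = 0b00011011
Split: l1_idx=0, l2_idx=3, offset=3
L1[0] = 0
L2[0][3] = 11
paddr = 11 * 8 + 3 = 91

Answer: 91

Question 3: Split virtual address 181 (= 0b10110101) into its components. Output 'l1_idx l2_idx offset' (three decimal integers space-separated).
vaddr = 181 = 0b10110101
  top 2 bits -> l1_idx = 2
  next 3 bits -> l2_idx = 6
  bottom 3 bits -> offset = 5

Answer: 2 6 5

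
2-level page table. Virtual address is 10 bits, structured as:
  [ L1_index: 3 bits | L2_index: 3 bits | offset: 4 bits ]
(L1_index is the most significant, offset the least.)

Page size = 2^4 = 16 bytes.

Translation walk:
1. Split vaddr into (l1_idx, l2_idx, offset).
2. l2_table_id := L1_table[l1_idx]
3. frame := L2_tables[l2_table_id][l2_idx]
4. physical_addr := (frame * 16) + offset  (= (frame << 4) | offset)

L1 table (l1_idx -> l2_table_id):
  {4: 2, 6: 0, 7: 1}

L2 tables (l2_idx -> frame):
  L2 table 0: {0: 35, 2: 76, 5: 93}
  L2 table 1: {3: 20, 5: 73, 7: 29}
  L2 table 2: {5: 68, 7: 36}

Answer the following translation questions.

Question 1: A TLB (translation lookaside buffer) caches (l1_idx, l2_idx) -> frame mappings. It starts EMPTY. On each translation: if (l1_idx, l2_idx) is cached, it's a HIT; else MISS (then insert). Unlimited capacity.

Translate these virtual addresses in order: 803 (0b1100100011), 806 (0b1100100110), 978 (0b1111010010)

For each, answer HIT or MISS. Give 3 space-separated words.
vaddr=803: (6,2) not in TLB -> MISS, insert
vaddr=806: (6,2) in TLB -> HIT
vaddr=978: (7,5) not in TLB -> MISS, insert

Answer: MISS HIT MISS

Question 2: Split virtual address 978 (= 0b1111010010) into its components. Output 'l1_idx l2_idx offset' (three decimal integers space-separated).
vaddr = 978 = 0b1111010010
  top 3 bits -> l1_idx = 7
  next 3 bits -> l2_idx = 5
  bottom 4 bits -> offset = 2

Answer: 7 5 2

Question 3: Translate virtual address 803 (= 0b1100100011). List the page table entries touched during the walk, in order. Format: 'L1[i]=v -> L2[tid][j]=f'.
vaddr = 803 = 0b1100100011
Split: l1_idx=6, l2_idx=2, offset=3

Answer: L1[6]=0 -> L2[0][2]=76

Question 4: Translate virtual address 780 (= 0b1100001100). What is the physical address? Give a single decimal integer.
Answer: 572

Derivation:
vaddr = 780 = 0b1100001100
Split: l1_idx=6, l2_idx=0, offset=12
L1[6] = 0
L2[0][0] = 35
paddr = 35 * 16 + 12 = 572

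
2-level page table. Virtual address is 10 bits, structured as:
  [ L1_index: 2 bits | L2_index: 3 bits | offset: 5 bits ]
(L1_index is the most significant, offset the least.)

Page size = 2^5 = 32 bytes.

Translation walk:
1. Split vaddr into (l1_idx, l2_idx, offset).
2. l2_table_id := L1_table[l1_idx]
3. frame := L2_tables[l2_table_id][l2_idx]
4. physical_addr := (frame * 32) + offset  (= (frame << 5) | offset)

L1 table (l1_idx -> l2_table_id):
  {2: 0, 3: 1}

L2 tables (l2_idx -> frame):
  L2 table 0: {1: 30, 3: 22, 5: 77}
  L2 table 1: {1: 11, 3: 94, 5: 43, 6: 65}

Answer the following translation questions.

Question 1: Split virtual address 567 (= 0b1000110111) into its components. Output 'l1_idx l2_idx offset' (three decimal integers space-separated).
Answer: 2 1 23

Derivation:
vaddr = 567 = 0b1000110111
  top 2 bits -> l1_idx = 2
  next 3 bits -> l2_idx = 1
  bottom 5 bits -> offset = 23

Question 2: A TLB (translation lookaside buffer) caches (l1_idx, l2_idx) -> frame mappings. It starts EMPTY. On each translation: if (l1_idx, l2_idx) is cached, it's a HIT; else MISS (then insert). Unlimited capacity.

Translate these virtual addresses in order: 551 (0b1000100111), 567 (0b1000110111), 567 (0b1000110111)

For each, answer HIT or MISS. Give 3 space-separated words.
vaddr=551: (2,1) not in TLB -> MISS, insert
vaddr=567: (2,1) in TLB -> HIT
vaddr=567: (2,1) in TLB -> HIT

Answer: MISS HIT HIT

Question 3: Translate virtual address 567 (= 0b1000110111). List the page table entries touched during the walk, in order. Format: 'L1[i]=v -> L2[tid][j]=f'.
vaddr = 567 = 0b1000110111
Split: l1_idx=2, l2_idx=1, offset=23

Answer: L1[2]=0 -> L2[0][1]=30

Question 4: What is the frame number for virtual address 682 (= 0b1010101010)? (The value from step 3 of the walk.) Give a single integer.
Answer: 77

Derivation:
vaddr = 682: l1_idx=2, l2_idx=5
L1[2] = 0; L2[0][5] = 77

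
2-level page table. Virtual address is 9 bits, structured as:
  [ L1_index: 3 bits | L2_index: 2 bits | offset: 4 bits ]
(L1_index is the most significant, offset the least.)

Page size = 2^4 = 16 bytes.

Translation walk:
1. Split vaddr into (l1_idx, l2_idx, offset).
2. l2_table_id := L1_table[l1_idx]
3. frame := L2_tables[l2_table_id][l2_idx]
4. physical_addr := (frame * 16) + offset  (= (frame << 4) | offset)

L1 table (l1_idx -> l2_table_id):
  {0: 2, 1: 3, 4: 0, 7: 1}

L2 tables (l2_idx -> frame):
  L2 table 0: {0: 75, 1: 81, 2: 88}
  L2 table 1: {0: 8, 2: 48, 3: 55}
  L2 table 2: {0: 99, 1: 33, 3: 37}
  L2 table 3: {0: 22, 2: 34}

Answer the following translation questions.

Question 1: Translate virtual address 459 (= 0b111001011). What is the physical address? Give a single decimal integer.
Answer: 139

Derivation:
vaddr = 459 = 0b111001011
Split: l1_idx=7, l2_idx=0, offset=11
L1[7] = 1
L2[1][0] = 8
paddr = 8 * 16 + 11 = 139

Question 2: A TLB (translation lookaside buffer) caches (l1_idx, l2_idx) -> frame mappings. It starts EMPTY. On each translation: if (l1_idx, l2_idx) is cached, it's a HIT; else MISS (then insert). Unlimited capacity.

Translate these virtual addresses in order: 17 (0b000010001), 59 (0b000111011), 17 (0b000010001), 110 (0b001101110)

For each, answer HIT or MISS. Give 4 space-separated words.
Answer: MISS MISS HIT MISS

Derivation:
vaddr=17: (0,1) not in TLB -> MISS, insert
vaddr=59: (0,3) not in TLB -> MISS, insert
vaddr=17: (0,1) in TLB -> HIT
vaddr=110: (1,2) not in TLB -> MISS, insert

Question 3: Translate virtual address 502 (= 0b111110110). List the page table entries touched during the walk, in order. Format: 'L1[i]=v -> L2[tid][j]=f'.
vaddr = 502 = 0b111110110
Split: l1_idx=7, l2_idx=3, offset=6

Answer: L1[7]=1 -> L2[1][3]=55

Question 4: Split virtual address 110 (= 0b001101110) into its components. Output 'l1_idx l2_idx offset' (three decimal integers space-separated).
vaddr = 110 = 0b001101110
  top 3 bits -> l1_idx = 1
  next 2 bits -> l2_idx = 2
  bottom 4 bits -> offset = 14

Answer: 1 2 14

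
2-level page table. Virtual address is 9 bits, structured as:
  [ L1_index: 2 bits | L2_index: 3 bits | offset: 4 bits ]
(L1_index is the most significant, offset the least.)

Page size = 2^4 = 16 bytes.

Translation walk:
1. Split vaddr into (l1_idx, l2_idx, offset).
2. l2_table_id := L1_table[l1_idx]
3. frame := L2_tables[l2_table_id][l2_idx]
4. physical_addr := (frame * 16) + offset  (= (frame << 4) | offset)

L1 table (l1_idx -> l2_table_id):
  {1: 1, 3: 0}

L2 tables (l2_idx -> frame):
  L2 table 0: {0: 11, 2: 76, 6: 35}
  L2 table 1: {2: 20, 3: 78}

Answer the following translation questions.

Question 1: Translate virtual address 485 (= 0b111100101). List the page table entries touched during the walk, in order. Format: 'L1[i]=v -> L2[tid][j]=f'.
vaddr = 485 = 0b111100101
Split: l1_idx=3, l2_idx=6, offset=5

Answer: L1[3]=0 -> L2[0][6]=35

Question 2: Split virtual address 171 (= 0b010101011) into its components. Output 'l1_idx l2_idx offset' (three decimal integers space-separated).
vaddr = 171 = 0b010101011
  top 2 bits -> l1_idx = 1
  next 3 bits -> l2_idx = 2
  bottom 4 bits -> offset = 11

Answer: 1 2 11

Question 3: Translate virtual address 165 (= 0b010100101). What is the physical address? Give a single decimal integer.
Answer: 325

Derivation:
vaddr = 165 = 0b010100101
Split: l1_idx=1, l2_idx=2, offset=5
L1[1] = 1
L2[1][2] = 20
paddr = 20 * 16 + 5 = 325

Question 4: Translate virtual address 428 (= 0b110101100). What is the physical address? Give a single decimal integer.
vaddr = 428 = 0b110101100
Split: l1_idx=3, l2_idx=2, offset=12
L1[3] = 0
L2[0][2] = 76
paddr = 76 * 16 + 12 = 1228

Answer: 1228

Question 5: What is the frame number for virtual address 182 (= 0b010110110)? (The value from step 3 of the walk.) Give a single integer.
Answer: 78

Derivation:
vaddr = 182: l1_idx=1, l2_idx=3
L1[1] = 1; L2[1][3] = 78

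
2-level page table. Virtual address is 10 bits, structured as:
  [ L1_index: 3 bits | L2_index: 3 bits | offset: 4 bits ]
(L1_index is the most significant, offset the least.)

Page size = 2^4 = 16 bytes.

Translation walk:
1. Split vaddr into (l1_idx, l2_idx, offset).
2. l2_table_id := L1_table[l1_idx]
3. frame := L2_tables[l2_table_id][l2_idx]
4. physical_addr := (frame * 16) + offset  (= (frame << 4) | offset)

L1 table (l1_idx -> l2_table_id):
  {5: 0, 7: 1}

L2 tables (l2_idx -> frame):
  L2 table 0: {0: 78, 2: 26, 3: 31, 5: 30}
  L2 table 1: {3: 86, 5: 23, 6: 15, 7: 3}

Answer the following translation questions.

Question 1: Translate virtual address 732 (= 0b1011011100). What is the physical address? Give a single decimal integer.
vaddr = 732 = 0b1011011100
Split: l1_idx=5, l2_idx=5, offset=12
L1[5] = 0
L2[0][5] = 30
paddr = 30 * 16 + 12 = 492

Answer: 492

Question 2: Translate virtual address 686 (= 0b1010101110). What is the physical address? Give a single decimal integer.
vaddr = 686 = 0b1010101110
Split: l1_idx=5, l2_idx=2, offset=14
L1[5] = 0
L2[0][2] = 26
paddr = 26 * 16 + 14 = 430

Answer: 430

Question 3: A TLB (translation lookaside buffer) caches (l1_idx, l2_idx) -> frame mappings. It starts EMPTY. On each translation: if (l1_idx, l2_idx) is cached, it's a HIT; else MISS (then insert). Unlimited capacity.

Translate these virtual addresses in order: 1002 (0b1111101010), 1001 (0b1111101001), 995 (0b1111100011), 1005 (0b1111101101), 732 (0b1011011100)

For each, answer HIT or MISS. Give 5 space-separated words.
vaddr=1002: (7,6) not in TLB -> MISS, insert
vaddr=1001: (7,6) in TLB -> HIT
vaddr=995: (7,6) in TLB -> HIT
vaddr=1005: (7,6) in TLB -> HIT
vaddr=732: (5,5) not in TLB -> MISS, insert

Answer: MISS HIT HIT HIT MISS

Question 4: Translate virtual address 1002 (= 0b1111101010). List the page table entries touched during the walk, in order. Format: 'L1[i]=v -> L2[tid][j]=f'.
Answer: L1[7]=1 -> L2[1][6]=15

Derivation:
vaddr = 1002 = 0b1111101010
Split: l1_idx=7, l2_idx=6, offset=10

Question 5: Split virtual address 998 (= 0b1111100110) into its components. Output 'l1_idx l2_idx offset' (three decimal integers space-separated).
vaddr = 998 = 0b1111100110
  top 3 bits -> l1_idx = 7
  next 3 bits -> l2_idx = 6
  bottom 4 bits -> offset = 6

Answer: 7 6 6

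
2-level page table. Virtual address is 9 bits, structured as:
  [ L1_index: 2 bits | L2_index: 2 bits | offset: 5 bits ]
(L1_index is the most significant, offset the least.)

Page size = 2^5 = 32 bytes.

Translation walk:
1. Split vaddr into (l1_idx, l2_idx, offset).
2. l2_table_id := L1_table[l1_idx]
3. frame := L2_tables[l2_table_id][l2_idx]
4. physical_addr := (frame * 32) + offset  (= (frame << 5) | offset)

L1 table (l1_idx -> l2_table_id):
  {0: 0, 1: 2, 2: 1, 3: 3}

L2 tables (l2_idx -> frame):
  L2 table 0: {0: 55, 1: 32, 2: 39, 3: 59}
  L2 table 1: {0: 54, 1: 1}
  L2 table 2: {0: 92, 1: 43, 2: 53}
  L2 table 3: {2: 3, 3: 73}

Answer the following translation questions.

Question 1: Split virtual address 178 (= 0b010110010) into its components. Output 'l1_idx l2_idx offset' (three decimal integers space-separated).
vaddr = 178 = 0b010110010
  top 2 bits -> l1_idx = 1
  next 2 bits -> l2_idx = 1
  bottom 5 bits -> offset = 18

Answer: 1 1 18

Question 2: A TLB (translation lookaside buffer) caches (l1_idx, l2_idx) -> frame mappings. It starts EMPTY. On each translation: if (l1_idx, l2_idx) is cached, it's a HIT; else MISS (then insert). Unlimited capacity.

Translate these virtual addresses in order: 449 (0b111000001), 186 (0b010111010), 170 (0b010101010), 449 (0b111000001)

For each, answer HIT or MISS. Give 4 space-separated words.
Answer: MISS MISS HIT HIT

Derivation:
vaddr=449: (3,2) not in TLB -> MISS, insert
vaddr=186: (1,1) not in TLB -> MISS, insert
vaddr=170: (1,1) in TLB -> HIT
vaddr=449: (3,2) in TLB -> HIT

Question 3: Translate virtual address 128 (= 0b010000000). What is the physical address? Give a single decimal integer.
vaddr = 128 = 0b010000000
Split: l1_idx=1, l2_idx=0, offset=0
L1[1] = 2
L2[2][0] = 92
paddr = 92 * 32 + 0 = 2944

Answer: 2944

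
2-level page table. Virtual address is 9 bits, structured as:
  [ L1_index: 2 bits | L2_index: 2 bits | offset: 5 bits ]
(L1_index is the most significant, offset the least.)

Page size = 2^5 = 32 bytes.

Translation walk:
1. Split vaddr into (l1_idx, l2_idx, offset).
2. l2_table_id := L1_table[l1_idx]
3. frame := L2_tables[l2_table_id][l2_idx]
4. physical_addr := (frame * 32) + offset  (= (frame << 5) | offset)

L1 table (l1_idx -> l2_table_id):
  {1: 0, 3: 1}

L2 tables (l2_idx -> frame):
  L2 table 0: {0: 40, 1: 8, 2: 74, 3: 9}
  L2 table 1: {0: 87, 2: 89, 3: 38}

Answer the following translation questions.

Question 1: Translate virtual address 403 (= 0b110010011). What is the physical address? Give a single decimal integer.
vaddr = 403 = 0b110010011
Split: l1_idx=3, l2_idx=0, offset=19
L1[3] = 1
L2[1][0] = 87
paddr = 87 * 32 + 19 = 2803

Answer: 2803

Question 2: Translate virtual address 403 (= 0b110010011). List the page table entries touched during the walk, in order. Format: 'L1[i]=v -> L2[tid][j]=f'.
Answer: L1[3]=1 -> L2[1][0]=87

Derivation:
vaddr = 403 = 0b110010011
Split: l1_idx=3, l2_idx=0, offset=19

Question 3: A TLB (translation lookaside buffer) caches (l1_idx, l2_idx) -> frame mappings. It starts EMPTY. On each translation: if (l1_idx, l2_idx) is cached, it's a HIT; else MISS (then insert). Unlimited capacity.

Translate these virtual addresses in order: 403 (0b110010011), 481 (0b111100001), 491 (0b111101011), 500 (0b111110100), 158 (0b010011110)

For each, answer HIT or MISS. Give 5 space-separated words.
Answer: MISS MISS HIT HIT MISS

Derivation:
vaddr=403: (3,0) not in TLB -> MISS, insert
vaddr=481: (3,3) not in TLB -> MISS, insert
vaddr=491: (3,3) in TLB -> HIT
vaddr=500: (3,3) in TLB -> HIT
vaddr=158: (1,0) not in TLB -> MISS, insert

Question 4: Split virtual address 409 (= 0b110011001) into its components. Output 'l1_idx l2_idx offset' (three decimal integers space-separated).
Answer: 3 0 25

Derivation:
vaddr = 409 = 0b110011001
  top 2 bits -> l1_idx = 3
  next 2 bits -> l2_idx = 0
  bottom 5 bits -> offset = 25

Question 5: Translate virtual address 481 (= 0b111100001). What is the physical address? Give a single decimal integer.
Answer: 1217

Derivation:
vaddr = 481 = 0b111100001
Split: l1_idx=3, l2_idx=3, offset=1
L1[3] = 1
L2[1][3] = 38
paddr = 38 * 32 + 1 = 1217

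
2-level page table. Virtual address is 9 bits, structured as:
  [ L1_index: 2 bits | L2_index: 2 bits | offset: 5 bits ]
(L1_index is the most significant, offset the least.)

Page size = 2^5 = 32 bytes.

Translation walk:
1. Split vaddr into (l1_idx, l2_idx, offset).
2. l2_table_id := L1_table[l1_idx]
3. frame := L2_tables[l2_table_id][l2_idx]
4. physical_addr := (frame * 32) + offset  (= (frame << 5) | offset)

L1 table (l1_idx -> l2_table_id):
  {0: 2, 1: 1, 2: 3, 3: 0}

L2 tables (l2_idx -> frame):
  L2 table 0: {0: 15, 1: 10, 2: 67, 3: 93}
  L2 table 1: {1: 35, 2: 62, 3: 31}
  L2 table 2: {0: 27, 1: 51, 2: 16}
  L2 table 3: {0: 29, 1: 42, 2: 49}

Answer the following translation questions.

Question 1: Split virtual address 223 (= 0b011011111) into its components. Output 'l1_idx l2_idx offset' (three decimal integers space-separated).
Answer: 1 2 31

Derivation:
vaddr = 223 = 0b011011111
  top 2 bits -> l1_idx = 1
  next 2 bits -> l2_idx = 2
  bottom 5 bits -> offset = 31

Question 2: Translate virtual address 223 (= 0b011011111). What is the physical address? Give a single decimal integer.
Answer: 2015

Derivation:
vaddr = 223 = 0b011011111
Split: l1_idx=1, l2_idx=2, offset=31
L1[1] = 1
L2[1][2] = 62
paddr = 62 * 32 + 31 = 2015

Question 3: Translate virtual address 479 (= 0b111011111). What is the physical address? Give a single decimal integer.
vaddr = 479 = 0b111011111
Split: l1_idx=3, l2_idx=2, offset=31
L1[3] = 0
L2[0][2] = 67
paddr = 67 * 32 + 31 = 2175

Answer: 2175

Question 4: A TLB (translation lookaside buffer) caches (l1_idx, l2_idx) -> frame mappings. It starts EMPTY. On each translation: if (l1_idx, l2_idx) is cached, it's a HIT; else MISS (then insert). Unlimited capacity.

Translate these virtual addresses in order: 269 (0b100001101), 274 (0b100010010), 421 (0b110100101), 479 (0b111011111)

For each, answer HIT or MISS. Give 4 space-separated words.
vaddr=269: (2,0) not in TLB -> MISS, insert
vaddr=274: (2,0) in TLB -> HIT
vaddr=421: (3,1) not in TLB -> MISS, insert
vaddr=479: (3,2) not in TLB -> MISS, insert

Answer: MISS HIT MISS MISS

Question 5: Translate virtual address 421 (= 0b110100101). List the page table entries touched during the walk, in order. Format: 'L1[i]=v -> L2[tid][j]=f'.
Answer: L1[3]=0 -> L2[0][1]=10

Derivation:
vaddr = 421 = 0b110100101
Split: l1_idx=3, l2_idx=1, offset=5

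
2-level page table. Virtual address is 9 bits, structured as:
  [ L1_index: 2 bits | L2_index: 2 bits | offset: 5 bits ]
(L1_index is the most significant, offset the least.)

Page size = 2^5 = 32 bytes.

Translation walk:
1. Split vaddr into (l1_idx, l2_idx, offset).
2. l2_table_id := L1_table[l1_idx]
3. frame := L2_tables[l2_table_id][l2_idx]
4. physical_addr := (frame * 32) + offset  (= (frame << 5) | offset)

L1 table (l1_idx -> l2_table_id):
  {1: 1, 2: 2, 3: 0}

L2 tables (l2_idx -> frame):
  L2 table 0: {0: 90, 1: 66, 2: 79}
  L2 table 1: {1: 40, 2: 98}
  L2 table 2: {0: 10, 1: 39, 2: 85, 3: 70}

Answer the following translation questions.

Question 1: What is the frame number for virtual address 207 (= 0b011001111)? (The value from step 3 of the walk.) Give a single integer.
vaddr = 207: l1_idx=1, l2_idx=2
L1[1] = 1; L2[1][2] = 98

Answer: 98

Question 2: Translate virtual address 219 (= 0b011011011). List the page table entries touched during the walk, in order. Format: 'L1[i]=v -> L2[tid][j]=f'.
vaddr = 219 = 0b011011011
Split: l1_idx=1, l2_idx=2, offset=27

Answer: L1[1]=1 -> L2[1][2]=98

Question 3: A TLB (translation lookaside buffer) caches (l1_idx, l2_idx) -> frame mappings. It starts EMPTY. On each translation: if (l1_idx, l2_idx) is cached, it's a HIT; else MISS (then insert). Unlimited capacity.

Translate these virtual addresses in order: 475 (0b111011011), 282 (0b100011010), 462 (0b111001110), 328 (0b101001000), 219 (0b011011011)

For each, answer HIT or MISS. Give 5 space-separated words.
vaddr=475: (3,2) not in TLB -> MISS, insert
vaddr=282: (2,0) not in TLB -> MISS, insert
vaddr=462: (3,2) in TLB -> HIT
vaddr=328: (2,2) not in TLB -> MISS, insert
vaddr=219: (1,2) not in TLB -> MISS, insert

Answer: MISS MISS HIT MISS MISS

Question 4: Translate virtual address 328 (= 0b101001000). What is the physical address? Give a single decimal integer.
vaddr = 328 = 0b101001000
Split: l1_idx=2, l2_idx=2, offset=8
L1[2] = 2
L2[2][2] = 85
paddr = 85 * 32 + 8 = 2728

Answer: 2728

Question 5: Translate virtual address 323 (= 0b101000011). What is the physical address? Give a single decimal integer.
Answer: 2723

Derivation:
vaddr = 323 = 0b101000011
Split: l1_idx=2, l2_idx=2, offset=3
L1[2] = 2
L2[2][2] = 85
paddr = 85 * 32 + 3 = 2723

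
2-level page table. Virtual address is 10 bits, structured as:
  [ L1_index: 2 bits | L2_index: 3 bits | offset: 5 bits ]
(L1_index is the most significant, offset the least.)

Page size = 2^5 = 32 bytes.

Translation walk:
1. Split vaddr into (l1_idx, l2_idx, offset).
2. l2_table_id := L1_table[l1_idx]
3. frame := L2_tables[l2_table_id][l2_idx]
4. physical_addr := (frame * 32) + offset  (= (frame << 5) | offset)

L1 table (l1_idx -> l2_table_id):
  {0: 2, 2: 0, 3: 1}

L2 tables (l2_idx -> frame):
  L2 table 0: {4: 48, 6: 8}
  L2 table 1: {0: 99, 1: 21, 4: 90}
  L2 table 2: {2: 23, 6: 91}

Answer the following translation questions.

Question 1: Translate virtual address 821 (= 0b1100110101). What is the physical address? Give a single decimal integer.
vaddr = 821 = 0b1100110101
Split: l1_idx=3, l2_idx=1, offset=21
L1[3] = 1
L2[1][1] = 21
paddr = 21 * 32 + 21 = 693

Answer: 693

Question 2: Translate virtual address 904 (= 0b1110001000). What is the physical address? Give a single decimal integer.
Answer: 2888

Derivation:
vaddr = 904 = 0b1110001000
Split: l1_idx=3, l2_idx=4, offset=8
L1[3] = 1
L2[1][4] = 90
paddr = 90 * 32 + 8 = 2888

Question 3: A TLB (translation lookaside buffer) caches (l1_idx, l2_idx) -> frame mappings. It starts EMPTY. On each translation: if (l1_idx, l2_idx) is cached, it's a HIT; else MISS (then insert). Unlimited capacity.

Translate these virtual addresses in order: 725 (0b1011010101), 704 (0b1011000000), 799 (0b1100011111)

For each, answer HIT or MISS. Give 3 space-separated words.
vaddr=725: (2,6) not in TLB -> MISS, insert
vaddr=704: (2,6) in TLB -> HIT
vaddr=799: (3,0) not in TLB -> MISS, insert

Answer: MISS HIT MISS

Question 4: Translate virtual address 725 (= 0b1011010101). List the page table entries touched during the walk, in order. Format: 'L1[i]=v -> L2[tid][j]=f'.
vaddr = 725 = 0b1011010101
Split: l1_idx=2, l2_idx=6, offset=21

Answer: L1[2]=0 -> L2[0][6]=8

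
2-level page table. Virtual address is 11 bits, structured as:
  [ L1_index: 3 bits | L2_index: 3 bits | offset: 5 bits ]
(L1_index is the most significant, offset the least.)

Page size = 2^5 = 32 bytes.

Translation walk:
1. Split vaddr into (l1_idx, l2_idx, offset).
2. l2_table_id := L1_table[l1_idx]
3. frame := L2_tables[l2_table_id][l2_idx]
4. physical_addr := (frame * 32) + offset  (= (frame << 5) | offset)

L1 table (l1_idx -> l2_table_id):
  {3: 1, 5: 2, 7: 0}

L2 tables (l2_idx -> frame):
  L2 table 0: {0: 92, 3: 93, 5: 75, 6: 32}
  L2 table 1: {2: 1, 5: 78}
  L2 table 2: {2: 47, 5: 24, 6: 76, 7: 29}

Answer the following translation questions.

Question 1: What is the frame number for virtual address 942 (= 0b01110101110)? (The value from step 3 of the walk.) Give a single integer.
Answer: 78

Derivation:
vaddr = 942: l1_idx=3, l2_idx=5
L1[3] = 1; L2[1][5] = 78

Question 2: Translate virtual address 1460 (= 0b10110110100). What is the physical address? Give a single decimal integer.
Answer: 788

Derivation:
vaddr = 1460 = 0b10110110100
Split: l1_idx=5, l2_idx=5, offset=20
L1[5] = 2
L2[2][5] = 24
paddr = 24 * 32 + 20 = 788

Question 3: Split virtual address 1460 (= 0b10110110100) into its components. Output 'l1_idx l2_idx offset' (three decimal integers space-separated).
Answer: 5 5 20

Derivation:
vaddr = 1460 = 0b10110110100
  top 3 bits -> l1_idx = 5
  next 3 bits -> l2_idx = 5
  bottom 5 bits -> offset = 20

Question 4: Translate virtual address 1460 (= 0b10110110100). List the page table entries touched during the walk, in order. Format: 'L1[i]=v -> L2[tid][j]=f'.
vaddr = 1460 = 0b10110110100
Split: l1_idx=5, l2_idx=5, offset=20

Answer: L1[5]=2 -> L2[2][5]=24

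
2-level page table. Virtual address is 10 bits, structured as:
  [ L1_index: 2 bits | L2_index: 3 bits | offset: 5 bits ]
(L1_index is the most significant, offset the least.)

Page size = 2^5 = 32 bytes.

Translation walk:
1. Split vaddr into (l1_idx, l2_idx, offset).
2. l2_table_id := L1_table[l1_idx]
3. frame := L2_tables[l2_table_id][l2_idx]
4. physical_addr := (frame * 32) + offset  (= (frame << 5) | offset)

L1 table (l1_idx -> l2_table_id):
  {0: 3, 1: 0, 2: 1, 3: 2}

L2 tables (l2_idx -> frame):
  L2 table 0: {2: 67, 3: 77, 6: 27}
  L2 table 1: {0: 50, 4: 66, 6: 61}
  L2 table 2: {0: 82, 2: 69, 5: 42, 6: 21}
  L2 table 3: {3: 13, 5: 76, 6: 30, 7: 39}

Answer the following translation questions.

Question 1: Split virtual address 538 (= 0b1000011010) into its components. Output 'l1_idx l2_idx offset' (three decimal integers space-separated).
vaddr = 538 = 0b1000011010
  top 2 bits -> l1_idx = 2
  next 3 bits -> l2_idx = 0
  bottom 5 bits -> offset = 26

Answer: 2 0 26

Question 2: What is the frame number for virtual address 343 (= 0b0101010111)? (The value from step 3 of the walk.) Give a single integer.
vaddr = 343: l1_idx=1, l2_idx=2
L1[1] = 0; L2[0][2] = 67

Answer: 67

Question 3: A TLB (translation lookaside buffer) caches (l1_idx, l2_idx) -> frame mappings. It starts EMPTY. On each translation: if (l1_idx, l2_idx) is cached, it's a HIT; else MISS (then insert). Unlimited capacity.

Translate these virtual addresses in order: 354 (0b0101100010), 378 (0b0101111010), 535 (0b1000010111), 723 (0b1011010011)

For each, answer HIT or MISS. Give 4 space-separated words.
vaddr=354: (1,3) not in TLB -> MISS, insert
vaddr=378: (1,3) in TLB -> HIT
vaddr=535: (2,0) not in TLB -> MISS, insert
vaddr=723: (2,6) not in TLB -> MISS, insert

Answer: MISS HIT MISS MISS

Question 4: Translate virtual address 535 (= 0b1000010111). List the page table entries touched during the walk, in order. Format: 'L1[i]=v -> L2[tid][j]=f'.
Answer: L1[2]=1 -> L2[1][0]=50

Derivation:
vaddr = 535 = 0b1000010111
Split: l1_idx=2, l2_idx=0, offset=23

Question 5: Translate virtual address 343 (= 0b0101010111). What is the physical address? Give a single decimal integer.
vaddr = 343 = 0b0101010111
Split: l1_idx=1, l2_idx=2, offset=23
L1[1] = 0
L2[0][2] = 67
paddr = 67 * 32 + 23 = 2167

Answer: 2167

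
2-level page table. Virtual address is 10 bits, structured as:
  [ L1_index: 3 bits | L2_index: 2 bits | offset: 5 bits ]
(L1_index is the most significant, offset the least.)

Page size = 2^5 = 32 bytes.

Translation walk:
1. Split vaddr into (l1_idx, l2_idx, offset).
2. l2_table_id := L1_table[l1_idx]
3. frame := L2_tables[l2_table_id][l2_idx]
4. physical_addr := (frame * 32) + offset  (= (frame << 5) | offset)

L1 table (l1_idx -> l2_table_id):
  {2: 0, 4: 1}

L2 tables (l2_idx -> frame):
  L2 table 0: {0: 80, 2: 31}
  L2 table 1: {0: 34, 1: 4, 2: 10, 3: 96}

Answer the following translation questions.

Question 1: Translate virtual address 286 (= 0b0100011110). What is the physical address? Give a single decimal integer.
Answer: 2590

Derivation:
vaddr = 286 = 0b0100011110
Split: l1_idx=2, l2_idx=0, offset=30
L1[2] = 0
L2[0][0] = 80
paddr = 80 * 32 + 30 = 2590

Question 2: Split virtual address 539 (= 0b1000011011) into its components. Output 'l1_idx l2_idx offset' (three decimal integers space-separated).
vaddr = 539 = 0b1000011011
  top 3 bits -> l1_idx = 4
  next 2 bits -> l2_idx = 0
  bottom 5 bits -> offset = 27

Answer: 4 0 27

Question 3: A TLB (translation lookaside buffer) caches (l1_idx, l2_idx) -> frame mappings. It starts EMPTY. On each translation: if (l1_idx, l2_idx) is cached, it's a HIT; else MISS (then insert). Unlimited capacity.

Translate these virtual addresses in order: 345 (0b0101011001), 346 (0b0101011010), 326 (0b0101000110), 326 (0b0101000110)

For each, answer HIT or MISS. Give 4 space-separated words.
vaddr=345: (2,2) not in TLB -> MISS, insert
vaddr=346: (2,2) in TLB -> HIT
vaddr=326: (2,2) in TLB -> HIT
vaddr=326: (2,2) in TLB -> HIT

Answer: MISS HIT HIT HIT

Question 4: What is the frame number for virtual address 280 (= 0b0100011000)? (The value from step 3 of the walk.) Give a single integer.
vaddr = 280: l1_idx=2, l2_idx=0
L1[2] = 0; L2[0][0] = 80

Answer: 80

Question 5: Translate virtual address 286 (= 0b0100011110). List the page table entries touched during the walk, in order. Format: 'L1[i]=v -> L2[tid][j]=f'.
vaddr = 286 = 0b0100011110
Split: l1_idx=2, l2_idx=0, offset=30

Answer: L1[2]=0 -> L2[0][0]=80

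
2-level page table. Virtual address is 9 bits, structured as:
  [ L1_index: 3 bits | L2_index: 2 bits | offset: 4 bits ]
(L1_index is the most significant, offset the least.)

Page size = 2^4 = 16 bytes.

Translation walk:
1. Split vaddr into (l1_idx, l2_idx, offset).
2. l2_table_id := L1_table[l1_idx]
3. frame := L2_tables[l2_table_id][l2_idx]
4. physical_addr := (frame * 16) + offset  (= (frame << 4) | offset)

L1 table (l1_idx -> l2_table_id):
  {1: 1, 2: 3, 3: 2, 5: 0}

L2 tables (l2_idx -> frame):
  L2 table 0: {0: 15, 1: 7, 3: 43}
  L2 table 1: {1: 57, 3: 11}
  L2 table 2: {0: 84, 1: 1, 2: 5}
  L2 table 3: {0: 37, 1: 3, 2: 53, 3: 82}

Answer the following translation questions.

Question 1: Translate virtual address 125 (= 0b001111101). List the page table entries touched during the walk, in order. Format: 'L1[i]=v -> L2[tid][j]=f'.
Answer: L1[1]=1 -> L2[1][3]=11

Derivation:
vaddr = 125 = 0b001111101
Split: l1_idx=1, l2_idx=3, offset=13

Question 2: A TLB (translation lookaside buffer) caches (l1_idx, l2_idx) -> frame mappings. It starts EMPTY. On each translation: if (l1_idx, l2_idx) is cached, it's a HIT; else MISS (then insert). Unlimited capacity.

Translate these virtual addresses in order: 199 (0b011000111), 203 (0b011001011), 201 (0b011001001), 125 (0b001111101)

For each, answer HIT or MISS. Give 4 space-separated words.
vaddr=199: (3,0) not in TLB -> MISS, insert
vaddr=203: (3,0) in TLB -> HIT
vaddr=201: (3,0) in TLB -> HIT
vaddr=125: (1,3) not in TLB -> MISS, insert

Answer: MISS HIT HIT MISS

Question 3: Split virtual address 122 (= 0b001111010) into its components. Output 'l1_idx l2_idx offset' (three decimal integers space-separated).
Answer: 1 3 10

Derivation:
vaddr = 122 = 0b001111010
  top 3 bits -> l1_idx = 1
  next 2 bits -> l2_idx = 3
  bottom 4 bits -> offset = 10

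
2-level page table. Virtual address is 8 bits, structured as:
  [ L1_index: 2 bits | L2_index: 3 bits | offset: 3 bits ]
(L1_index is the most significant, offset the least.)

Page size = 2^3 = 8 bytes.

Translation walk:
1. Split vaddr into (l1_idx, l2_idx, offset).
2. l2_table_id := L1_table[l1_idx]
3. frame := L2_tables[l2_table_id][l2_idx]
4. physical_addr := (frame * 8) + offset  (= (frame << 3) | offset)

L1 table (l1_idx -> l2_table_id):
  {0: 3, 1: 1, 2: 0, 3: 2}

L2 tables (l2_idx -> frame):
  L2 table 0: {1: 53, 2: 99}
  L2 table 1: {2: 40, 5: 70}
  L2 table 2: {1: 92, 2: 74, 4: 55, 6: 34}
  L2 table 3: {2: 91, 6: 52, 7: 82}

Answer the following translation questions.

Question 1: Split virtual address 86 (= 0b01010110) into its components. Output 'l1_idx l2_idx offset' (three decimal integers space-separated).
Answer: 1 2 6

Derivation:
vaddr = 86 = 0b01010110
  top 2 bits -> l1_idx = 1
  next 3 bits -> l2_idx = 2
  bottom 3 bits -> offset = 6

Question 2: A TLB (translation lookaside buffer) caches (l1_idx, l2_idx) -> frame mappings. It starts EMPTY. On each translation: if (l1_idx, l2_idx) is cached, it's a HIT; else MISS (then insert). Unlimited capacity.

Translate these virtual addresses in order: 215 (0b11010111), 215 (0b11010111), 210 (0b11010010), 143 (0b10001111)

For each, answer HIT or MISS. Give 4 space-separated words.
Answer: MISS HIT HIT MISS

Derivation:
vaddr=215: (3,2) not in TLB -> MISS, insert
vaddr=215: (3,2) in TLB -> HIT
vaddr=210: (3,2) in TLB -> HIT
vaddr=143: (2,1) not in TLB -> MISS, insert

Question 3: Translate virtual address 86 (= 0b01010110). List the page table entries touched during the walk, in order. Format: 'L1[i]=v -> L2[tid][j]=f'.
Answer: L1[1]=1 -> L2[1][2]=40

Derivation:
vaddr = 86 = 0b01010110
Split: l1_idx=1, l2_idx=2, offset=6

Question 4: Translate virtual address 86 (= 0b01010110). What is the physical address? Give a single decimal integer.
vaddr = 86 = 0b01010110
Split: l1_idx=1, l2_idx=2, offset=6
L1[1] = 1
L2[1][2] = 40
paddr = 40 * 8 + 6 = 326

Answer: 326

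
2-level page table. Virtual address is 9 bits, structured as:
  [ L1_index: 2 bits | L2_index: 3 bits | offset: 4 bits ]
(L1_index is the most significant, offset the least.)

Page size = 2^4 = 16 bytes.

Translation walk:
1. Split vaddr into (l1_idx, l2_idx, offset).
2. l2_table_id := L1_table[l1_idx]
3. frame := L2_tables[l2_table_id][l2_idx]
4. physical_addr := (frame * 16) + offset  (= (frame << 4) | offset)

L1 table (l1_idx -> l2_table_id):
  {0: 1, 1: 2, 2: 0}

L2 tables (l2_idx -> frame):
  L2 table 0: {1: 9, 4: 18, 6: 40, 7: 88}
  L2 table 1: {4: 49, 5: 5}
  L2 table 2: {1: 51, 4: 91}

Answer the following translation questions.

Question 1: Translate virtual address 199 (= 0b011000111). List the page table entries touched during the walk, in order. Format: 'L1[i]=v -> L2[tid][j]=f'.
Answer: L1[1]=2 -> L2[2][4]=91

Derivation:
vaddr = 199 = 0b011000111
Split: l1_idx=1, l2_idx=4, offset=7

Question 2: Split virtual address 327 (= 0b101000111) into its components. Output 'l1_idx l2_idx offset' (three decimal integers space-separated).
vaddr = 327 = 0b101000111
  top 2 bits -> l1_idx = 2
  next 3 bits -> l2_idx = 4
  bottom 4 bits -> offset = 7

Answer: 2 4 7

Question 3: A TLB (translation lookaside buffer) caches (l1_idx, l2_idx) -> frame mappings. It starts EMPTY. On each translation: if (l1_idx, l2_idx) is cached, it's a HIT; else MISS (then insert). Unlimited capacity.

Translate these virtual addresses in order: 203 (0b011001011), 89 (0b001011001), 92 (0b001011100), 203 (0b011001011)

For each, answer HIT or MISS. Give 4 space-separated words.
Answer: MISS MISS HIT HIT

Derivation:
vaddr=203: (1,4) not in TLB -> MISS, insert
vaddr=89: (0,5) not in TLB -> MISS, insert
vaddr=92: (0,5) in TLB -> HIT
vaddr=203: (1,4) in TLB -> HIT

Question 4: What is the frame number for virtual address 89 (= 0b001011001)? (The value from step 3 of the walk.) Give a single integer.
vaddr = 89: l1_idx=0, l2_idx=5
L1[0] = 1; L2[1][5] = 5

Answer: 5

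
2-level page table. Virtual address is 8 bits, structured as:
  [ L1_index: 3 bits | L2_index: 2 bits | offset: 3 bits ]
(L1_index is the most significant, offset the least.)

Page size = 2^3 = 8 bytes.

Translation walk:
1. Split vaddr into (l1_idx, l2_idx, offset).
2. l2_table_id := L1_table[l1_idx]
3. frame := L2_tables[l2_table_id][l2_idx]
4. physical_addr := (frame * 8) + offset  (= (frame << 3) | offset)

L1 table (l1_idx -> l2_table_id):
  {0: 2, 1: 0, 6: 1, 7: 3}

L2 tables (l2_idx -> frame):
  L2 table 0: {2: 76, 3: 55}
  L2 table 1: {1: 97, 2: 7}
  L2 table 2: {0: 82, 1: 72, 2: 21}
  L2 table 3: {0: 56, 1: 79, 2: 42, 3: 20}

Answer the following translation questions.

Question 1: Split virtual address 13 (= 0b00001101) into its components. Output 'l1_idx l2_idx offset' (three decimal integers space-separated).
vaddr = 13 = 0b00001101
  top 3 bits -> l1_idx = 0
  next 2 bits -> l2_idx = 1
  bottom 3 bits -> offset = 5

Answer: 0 1 5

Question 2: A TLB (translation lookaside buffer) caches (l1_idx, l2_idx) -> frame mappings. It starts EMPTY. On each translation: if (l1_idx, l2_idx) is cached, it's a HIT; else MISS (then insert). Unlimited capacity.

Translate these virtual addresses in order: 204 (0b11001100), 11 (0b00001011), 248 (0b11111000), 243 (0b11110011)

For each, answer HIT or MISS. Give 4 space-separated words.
Answer: MISS MISS MISS MISS

Derivation:
vaddr=204: (6,1) not in TLB -> MISS, insert
vaddr=11: (0,1) not in TLB -> MISS, insert
vaddr=248: (7,3) not in TLB -> MISS, insert
vaddr=243: (7,2) not in TLB -> MISS, insert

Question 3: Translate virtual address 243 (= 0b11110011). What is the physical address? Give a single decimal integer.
Answer: 339

Derivation:
vaddr = 243 = 0b11110011
Split: l1_idx=7, l2_idx=2, offset=3
L1[7] = 3
L2[3][2] = 42
paddr = 42 * 8 + 3 = 339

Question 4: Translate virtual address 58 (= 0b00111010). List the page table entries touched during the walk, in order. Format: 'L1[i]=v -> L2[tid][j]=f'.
vaddr = 58 = 0b00111010
Split: l1_idx=1, l2_idx=3, offset=2

Answer: L1[1]=0 -> L2[0][3]=55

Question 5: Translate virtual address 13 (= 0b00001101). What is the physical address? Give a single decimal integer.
vaddr = 13 = 0b00001101
Split: l1_idx=0, l2_idx=1, offset=5
L1[0] = 2
L2[2][1] = 72
paddr = 72 * 8 + 5 = 581

Answer: 581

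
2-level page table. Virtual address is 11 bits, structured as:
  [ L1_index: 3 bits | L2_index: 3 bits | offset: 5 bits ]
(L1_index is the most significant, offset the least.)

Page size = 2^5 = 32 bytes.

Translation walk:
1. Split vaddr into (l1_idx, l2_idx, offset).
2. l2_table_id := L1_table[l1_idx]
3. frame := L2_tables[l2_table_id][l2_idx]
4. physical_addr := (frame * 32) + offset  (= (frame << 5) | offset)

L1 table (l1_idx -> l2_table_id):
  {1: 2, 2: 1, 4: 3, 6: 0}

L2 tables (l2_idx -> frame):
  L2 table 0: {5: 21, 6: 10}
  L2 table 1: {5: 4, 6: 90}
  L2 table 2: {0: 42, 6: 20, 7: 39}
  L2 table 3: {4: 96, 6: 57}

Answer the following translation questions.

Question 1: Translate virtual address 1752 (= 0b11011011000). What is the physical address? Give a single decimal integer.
vaddr = 1752 = 0b11011011000
Split: l1_idx=6, l2_idx=6, offset=24
L1[6] = 0
L2[0][6] = 10
paddr = 10 * 32 + 24 = 344

Answer: 344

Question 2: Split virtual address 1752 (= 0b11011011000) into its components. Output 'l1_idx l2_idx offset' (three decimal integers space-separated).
Answer: 6 6 24

Derivation:
vaddr = 1752 = 0b11011011000
  top 3 bits -> l1_idx = 6
  next 3 bits -> l2_idx = 6
  bottom 5 bits -> offset = 24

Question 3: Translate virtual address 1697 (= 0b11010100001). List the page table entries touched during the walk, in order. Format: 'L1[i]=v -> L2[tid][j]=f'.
Answer: L1[6]=0 -> L2[0][5]=21

Derivation:
vaddr = 1697 = 0b11010100001
Split: l1_idx=6, l2_idx=5, offset=1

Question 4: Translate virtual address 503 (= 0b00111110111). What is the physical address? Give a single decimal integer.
Answer: 1271

Derivation:
vaddr = 503 = 0b00111110111
Split: l1_idx=1, l2_idx=7, offset=23
L1[1] = 2
L2[2][7] = 39
paddr = 39 * 32 + 23 = 1271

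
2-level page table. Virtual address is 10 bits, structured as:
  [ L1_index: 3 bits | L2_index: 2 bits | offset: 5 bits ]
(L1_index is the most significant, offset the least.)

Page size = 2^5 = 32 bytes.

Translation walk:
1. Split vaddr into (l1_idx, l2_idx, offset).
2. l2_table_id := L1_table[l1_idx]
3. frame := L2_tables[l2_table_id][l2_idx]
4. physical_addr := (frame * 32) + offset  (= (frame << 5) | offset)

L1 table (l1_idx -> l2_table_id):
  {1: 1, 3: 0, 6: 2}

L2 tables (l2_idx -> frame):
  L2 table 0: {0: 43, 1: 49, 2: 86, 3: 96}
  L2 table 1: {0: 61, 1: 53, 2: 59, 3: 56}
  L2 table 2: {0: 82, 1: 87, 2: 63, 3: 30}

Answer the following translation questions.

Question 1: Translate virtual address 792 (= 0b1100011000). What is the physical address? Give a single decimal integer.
vaddr = 792 = 0b1100011000
Split: l1_idx=6, l2_idx=0, offset=24
L1[6] = 2
L2[2][0] = 82
paddr = 82 * 32 + 24 = 2648

Answer: 2648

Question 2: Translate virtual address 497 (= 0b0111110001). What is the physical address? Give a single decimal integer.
Answer: 3089

Derivation:
vaddr = 497 = 0b0111110001
Split: l1_idx=3, l2_idx=3, offset=17
L1[3] = 0
L2[0][3] = 96
paddr = 96 * 32 + 17 = 3089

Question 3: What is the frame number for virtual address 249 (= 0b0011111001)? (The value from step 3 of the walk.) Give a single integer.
Answer: 56

Derivation:
vaddr = 249: l1_idx=1, l2_idx=3
L1[1] = 1; L2[1][3] = 56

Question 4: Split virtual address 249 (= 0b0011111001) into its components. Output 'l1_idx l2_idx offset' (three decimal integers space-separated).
Answer: 1 3 25

Derivation:
vaddr = 249 = 0b0011111001
  top 3 bits -> l1_idx = 1
  next 2 bits -> l2_idx = 3
  bottom 5 bits -> offset = 25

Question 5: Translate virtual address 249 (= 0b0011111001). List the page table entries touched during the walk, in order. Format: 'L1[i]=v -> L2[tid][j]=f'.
vaddr = 249 = 0b0011111001
Split: l1_idx=1, l2_idx=3, offset=25

Answer: L1[1]=1 -> L2[1][3]=56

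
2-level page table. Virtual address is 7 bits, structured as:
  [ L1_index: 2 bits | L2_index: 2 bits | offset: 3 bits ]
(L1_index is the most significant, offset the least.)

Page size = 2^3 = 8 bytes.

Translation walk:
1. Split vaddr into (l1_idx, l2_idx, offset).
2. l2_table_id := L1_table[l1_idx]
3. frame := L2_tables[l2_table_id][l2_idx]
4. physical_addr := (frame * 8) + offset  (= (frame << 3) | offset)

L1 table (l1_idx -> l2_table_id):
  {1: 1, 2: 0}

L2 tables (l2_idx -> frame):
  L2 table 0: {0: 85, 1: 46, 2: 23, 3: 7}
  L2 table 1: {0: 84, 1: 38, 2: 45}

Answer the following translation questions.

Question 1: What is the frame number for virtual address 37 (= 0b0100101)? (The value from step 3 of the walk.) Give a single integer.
Answer: 84

Derivation:
vaddr = 37: l1_idx=1, l2_idx=0
L1[1] = 1; L2[1][0] = 84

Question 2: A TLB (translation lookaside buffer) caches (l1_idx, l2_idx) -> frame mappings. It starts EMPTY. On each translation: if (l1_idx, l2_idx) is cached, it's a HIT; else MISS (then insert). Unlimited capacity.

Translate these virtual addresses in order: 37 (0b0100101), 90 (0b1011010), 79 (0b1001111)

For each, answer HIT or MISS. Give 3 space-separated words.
Answer: MISS MISS MISS

Derivation:
vaddr=37: (1,0) not in TLB -> MISS, insert
vaddr=90: (2,3) not in TLB -> MISS, insert
vaddr=79: (2,1) not in TLB -> MISS, insert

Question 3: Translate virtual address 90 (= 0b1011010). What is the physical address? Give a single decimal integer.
vaddr = 90 = 0b1011010
Split: l1_idx=2, l2_idx=3, offset=2
L1[2] = 0
L2[0][3] = 7
paddr = 7 * 8 + 2 = 58

Answer: 58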